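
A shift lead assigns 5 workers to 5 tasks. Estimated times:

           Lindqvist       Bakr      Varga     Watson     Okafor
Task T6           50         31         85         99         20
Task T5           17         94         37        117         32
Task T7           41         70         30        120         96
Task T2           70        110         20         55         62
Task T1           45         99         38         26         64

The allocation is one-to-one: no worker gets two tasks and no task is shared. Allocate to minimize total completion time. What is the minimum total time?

Optimal: Lindqvist→Task T7 (41 min), Bakr→Task T6 (31 min), Varga→Task T2 (20 min), Watson→Task T1 (26 min), Okafor→Task T5 (32 min) — total 41+31+20+26+32 = 150 min.
Row-greedy (each worker in turn takes its cheapest remaining task) gives 190 min, worse by 40.
Next-best assignment: Lindqvist→Task T5, Bakr→Task T7, Varga→Task T2, Watson→Task T1, Okafor→Task T6 = 153 min.
Every other assignment is strictly worse.

Min total: 150 min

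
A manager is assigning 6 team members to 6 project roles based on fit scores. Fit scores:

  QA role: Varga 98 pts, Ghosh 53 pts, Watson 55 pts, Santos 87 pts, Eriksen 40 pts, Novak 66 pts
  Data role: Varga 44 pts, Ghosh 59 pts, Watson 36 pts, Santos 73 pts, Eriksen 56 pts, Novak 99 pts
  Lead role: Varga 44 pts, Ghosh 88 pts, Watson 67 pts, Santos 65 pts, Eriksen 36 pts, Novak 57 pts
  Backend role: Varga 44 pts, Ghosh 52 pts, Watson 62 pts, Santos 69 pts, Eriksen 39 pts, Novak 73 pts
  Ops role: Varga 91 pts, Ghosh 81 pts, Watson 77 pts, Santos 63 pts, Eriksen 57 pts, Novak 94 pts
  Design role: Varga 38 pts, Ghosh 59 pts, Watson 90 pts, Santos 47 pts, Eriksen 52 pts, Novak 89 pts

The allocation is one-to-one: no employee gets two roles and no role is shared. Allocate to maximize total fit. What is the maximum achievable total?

Maximum total: 501 pts

Treat this as an assignment problem: match each employee to one role.
Optimal: Varga→QA role (98 pts), Ghosh→Lead role (88 pts), Watson→Design role (90 pts), Santos→Backend role (69 pts), Eriksen→Ops role (57 pts), Novak→Data role (99 pts) — total 98+88+90+69+57+99 = 501 pts.
Column-greedy (each role in turn goes to its best remaining employee) gives 483 pts, worse by 18.
Swapping Ghosh↔Watson (Ghosh→Design role 59 pts, Watson→Lead role 67 pts) loses 52.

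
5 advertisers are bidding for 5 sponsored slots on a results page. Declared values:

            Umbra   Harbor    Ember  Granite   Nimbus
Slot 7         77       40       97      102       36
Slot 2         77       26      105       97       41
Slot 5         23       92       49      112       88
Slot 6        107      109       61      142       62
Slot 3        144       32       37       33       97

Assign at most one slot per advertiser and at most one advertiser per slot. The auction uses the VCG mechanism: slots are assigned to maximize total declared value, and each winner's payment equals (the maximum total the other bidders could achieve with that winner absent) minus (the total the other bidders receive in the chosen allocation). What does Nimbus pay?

Nimbus pays $23.

Efficient allocation: Umbra→Slot 3 ($144), Harbor→Slot 6 ($109), Ember→Slot 2 ($105), Granite→Slot 7 ($102), Nimbus→Slot 5 ($88); total welfare W = $548.
Nimbus receives Slot 5 at value $88, so the others get W − 88 = $460.
Without Nimbus: best allocation of the remaining 4 bidders over all 5 slots is Umbra→Slot 3 ($144), Harbor→Slot 5 ($92), Ember→Slot 2 ($105), Granite→Slot 6 ($142), total $483.
VCG payment = (others' best without Nimbus) − (others' welfare with Nimbus) = 483 − 460 = $23.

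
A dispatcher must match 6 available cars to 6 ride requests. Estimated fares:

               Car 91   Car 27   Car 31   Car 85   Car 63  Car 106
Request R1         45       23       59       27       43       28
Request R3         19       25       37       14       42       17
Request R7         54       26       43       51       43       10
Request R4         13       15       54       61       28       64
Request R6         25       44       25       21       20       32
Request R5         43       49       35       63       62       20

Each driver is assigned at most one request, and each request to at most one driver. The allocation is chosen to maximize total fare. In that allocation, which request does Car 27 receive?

Optimal: Car 91→Request R7 ($54), Car 27→Request R6 ($44), Car 31→Request R1 ($59), Car 85→Request R5 ($63), Car 63→Request R3 ($42), Car 106→Request R4 ($64) — total 54+44+59+63+42+64 = $326.
Next-best assignment: Car 91→Request R7, Car 27→Request R6, Car 31→Request R3, Car 85→Request R5, Car 63→Request R1, Car 106→Request R4 = $305.
Car 27's own top request is Request R5 ($49), but forcing Car 27→Request R5 and reassigning the rest optimally gives only $297 — worse by 29.

Car 27 receives Request R6.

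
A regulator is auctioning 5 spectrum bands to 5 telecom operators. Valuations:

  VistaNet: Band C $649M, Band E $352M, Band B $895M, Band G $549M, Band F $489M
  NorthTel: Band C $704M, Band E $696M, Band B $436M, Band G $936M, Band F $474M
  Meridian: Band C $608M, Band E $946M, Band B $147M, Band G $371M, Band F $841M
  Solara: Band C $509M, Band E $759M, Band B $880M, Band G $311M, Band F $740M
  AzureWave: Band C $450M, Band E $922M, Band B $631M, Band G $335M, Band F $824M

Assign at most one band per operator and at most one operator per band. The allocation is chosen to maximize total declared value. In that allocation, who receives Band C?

Optimal: VistaNet→Band C ($649M), NorthTel→Band G ($936M), Meridian→Band E ($946M), Solara→Band B ($880M), AzureWave→Band F ($824M) — total 649+936+946+880+824 = $4235M.
Row-greedy (each operator in turn takes its best remaining band) gives $3967M, worse by 268.
Next-best assignment: VistaNet→Band C, NorthTel→Band G, Meridian→Band F, Solara→Band B, AzureWave→Band E = $4228M.
Swapping Solara↔AzureWave (Solara→Band F $740M, AzureWave→Band B $631M) loses 333.
Every other assignment is strictly worse.
VistaNet's own top band is Band B ($895M), but forcing VistaNet→Band B and reassigning the rest optimally gives only $4110M — worse by 125.

VistaNet receives Band C.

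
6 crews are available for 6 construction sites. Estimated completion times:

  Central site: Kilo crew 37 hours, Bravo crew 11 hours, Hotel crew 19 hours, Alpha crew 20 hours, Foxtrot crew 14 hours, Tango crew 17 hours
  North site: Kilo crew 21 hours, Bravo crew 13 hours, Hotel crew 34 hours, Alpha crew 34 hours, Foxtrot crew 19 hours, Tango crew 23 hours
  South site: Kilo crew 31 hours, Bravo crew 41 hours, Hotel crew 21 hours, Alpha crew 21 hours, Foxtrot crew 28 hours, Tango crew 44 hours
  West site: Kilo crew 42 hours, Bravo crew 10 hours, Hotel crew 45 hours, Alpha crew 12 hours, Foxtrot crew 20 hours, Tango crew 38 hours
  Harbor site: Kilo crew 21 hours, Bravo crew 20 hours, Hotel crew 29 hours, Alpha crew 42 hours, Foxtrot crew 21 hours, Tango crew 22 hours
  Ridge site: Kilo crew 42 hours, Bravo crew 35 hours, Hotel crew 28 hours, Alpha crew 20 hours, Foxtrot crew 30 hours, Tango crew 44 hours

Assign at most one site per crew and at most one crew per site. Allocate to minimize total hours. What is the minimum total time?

Optimal: Kilo crew→North site (21 hours), Bravo crew→West site (10 hours), Hotel crew→South site (21 hours), Alpha crew→Ridge site (20 hours), Foxtrot crew→Central site (14 hours), Tango crew→Harbor site (22 hours) — total 21+10+21+20+14+22 = 108 hours.
Column-greedy (each site in turn goes to its cheapest remaining crew) gives 128 hours, worse by 20.
No other one-to-one assignment undercuts 108 hours.

Min total: 108 hours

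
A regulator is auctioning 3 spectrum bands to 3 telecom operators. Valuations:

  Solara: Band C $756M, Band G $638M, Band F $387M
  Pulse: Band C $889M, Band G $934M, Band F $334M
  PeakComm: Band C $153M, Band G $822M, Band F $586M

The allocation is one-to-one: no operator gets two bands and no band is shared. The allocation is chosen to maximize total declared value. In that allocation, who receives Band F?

This is the linear assignment problem.
Optimal: Solara→Band C ($756M), Pulse→Band G ($934M), PeakComm→Band F ($586M) — total 756+934+586 = $2276M.
Column-greedy (each band in turn goes to its best remaining operator) gives $2098M, worse by 178.
Swapping Solara↔Pulse (Solara→Band G $638M, Pulse→Band C $889M) loses 163.
No other one-to-one assignment exceeds $2276M.
PeakComm's own top band is Band G ($822M), but forcing PeakComm→Band G and reassigning the rest optimally gives only $2098M — worse by 178.

PeakComm receives Band F.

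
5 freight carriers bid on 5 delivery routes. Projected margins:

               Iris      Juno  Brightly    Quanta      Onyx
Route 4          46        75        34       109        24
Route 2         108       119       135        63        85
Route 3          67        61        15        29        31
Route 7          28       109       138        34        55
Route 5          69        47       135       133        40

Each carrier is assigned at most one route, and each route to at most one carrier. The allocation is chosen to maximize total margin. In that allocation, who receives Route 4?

Quanta receives Route 4.

Optimal: Iris→Route 3 ($67k), Juno→Route 7 ($109k), Brightly→Route 5 ($135k), Quanta→Route 4 ($109k), Onyx→Route 2 ($85k) — total 67+109+135+109+85 = $505k.
No other one-to-one assignment exceeds $505k.
Quanta's own top route is Route 5 ($133k), but forcing Quanta→Route 5 and reassigning the rest optimally gives only $498k — worse by 7.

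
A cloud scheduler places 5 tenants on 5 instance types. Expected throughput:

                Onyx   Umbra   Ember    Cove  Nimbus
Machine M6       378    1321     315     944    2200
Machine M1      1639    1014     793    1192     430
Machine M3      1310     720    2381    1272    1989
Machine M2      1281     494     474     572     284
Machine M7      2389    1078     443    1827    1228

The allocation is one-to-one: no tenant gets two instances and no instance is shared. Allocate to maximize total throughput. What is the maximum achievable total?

Optimal: Onyx→Machine M2 (1281 ops/s), Umbra→Machine M1 (1014 ops/s), Ember→Machine M3 (2381 ops/s), Cove→Machine M7 (1827 ops/s), Nimbus→Machine M6 (2200 ops/s) — total 1281+1014+2381+1827+2200 = 8703 ops/s.
Column-greedy (each instance in turn goes to its best remaining tenant) gives 7870 ops/s, worse by 833.
Next-best assignment: Onyx→Machine M7, Umbra→Machine M2, Ember→Machine M3, Cove→Machine M1, Nimbus→Machine M6 = 8656 ops/s.
Swapping Nimbus↔Cove (Nimbus→Machine M7 1228 ops/s, Cove→Machine M6 944 ops/s) loses 1855.

Max total: 8703 ops/s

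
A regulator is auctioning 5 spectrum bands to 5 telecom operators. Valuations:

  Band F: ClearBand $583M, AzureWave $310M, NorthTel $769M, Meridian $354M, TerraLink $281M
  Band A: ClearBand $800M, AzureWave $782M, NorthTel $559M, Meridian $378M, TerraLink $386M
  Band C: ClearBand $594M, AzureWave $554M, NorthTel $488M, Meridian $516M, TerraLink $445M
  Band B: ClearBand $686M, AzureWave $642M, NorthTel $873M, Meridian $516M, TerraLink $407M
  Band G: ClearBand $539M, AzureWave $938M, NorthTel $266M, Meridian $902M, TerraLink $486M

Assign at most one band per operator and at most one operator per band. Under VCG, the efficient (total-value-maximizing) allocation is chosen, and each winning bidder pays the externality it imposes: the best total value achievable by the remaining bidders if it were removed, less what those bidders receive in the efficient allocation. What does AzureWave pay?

AzureWave pays $217M.

Efficient allocation: ClearBand→Band F ($583M), AzureWave→Band A ($782M), NorthTel→Band B ($873M), Meridian→Band G ($902M), TerraLink→Band C ($445M); total welfare W = $3585M.
AzureWave receives Band A at value $782M, so the others get W − 782 = $2803M.
Without AzureWave: best allocation of the remaining 4 bidders over all 5 bands is ClearBand→Band A ($800M), NorthTel→Band B ($873M), Meridian→Band G ($902M), TerraLink→Band C ($445M), total $3020M.
VCG payment = (others' best without AzureWave) − (others' welfare with AzureWave) = 3020 − 2803 = $217M.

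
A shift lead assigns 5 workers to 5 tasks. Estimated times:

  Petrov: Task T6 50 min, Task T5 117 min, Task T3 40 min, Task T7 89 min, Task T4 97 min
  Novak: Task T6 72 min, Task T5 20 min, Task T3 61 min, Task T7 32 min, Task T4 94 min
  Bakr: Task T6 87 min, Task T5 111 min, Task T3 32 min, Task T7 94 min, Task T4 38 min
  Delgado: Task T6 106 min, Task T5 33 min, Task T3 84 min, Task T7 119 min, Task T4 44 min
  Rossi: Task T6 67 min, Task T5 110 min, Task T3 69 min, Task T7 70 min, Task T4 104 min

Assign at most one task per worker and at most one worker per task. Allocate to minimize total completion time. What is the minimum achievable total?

Min total: 210 min

Optimal: Petrov→Task T3 (40 min), Novak→Task T7 (32 min), Bakr→Task T4 (38 min), Delgado→Task T5 (33 min), Rossi→Task T6 (67 min) — total 40+32+38+33+67 = 210 min.
Min-entry greedy (repeatedly take the single cheapest remaining cell) gives 216 min, worse by 6.
Next-best assignment: Petrov→Task T6, Novak→Task T5, Bakr→Task T3, Delgado→Task T4, Rossi→Task T7 = 216 min.
Swapping Petrov↔Delgado (Petrov→Task T5 117 min, Delgado→Task T3 84 min) adds 128.
No other one-to-one assignment undercuts 210 min.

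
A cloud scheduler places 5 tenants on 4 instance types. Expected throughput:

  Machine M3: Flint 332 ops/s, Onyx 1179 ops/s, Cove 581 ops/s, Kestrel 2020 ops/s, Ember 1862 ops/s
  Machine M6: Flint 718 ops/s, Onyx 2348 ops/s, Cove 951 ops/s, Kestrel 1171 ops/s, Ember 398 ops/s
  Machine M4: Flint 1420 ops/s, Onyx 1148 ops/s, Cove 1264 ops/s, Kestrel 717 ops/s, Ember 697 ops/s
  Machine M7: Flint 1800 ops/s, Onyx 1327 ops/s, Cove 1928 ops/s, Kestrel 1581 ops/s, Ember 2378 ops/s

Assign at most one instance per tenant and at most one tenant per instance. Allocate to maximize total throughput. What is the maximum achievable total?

Max total: 8166 ops/s

Optimal: Kestrel→Machine M3 (2020 ops/s), Onyx→Machine M6 (2348 ops/s), Flint→Machine M4 (1420 ops/s), Ember→Machine M7 (2378 ops/s) — total 2020+2348+1420+2378 = 8166 ops/s.
Row-greedy (each tenant in turn takes its best remaining instance) gives 7432 ops/s, worse by 734.
Next-best assignment: Kestrel→Machine M3, Onyx→Machine M6, Cove→Machine M4, Ember→Machine M7 = 8010 ops/s.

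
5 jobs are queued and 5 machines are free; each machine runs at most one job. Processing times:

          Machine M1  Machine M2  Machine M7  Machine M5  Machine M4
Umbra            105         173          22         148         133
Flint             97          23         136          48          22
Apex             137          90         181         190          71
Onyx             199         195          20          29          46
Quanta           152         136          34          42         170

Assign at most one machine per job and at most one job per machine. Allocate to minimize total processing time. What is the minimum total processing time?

Optimal: Umbra→Machine M1 (105 min), Flint→Machine M2 (23 min), Apex→Machine M4 (71 min), Onyx→Machine M7 (20 min), Quanta→Machine M5 (42 min) — total 105+23+71+20+42 = 261 min.
Min-entry greedy (repeatedly take the single cheapest remaining cell) gives 279 min, worse by 18.
Next-best assignment: Umbra→Machine M1, Flint→Machine M2, Apex→Machine M4, Onyx→Machine M5, Quanta→Machine M7 = 262 min.

Minimum total: 261 min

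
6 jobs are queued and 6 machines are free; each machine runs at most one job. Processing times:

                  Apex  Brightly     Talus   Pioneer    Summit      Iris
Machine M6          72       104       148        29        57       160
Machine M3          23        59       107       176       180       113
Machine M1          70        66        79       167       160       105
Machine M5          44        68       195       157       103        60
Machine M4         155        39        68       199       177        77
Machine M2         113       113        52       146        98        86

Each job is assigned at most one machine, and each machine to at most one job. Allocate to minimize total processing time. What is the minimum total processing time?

This is the linear assignment problem.
Optimal: Apex→Machine M3 (23 min), Brightly→Machine M4 (39 min), Talus→Machine M1 (79 min), Pioneer→Machine M6 (29 min), Summit→Machine M2 (98 min), Iris→Machine M5 (60 min) — total 23+39+79+29+98+60 = 328 min.
Min-entry greedy (repeatedly take the single cheapest remaining cell) gives 363 min, worse by 35.
Next-best assignment: Apex→Machine M3, Brightly→Machine M1, Talus→Machine M4, Pioneer→Machine M6, Summit→Machine M2, Iris→Machine M5 = 344 min.
Swapping Summit↔Talus (Summit→Machine M1 160 min, Talus→Machine M2 52 min) adds 35.

Min total: 328 min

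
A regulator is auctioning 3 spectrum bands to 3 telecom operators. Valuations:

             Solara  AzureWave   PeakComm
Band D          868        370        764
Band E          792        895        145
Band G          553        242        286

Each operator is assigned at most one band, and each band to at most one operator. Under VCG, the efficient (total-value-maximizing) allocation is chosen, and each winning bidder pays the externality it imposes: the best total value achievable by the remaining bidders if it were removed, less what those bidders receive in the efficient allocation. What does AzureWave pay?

Efficient allocation: Solara→Band G ($553M), AzureWave→Band E ($895M), PeakComm→Band D ($764M); total welfare W = $2212M.
AzureWave receives Band E at value $895M, so the others get W − 895 = $1317M.
Without AzureWave: best allocation of the remaining 2 bidders over all 3 bands is Solara→Band E ($792M), PeakComm→Band D ($764M), total $1556M.
VCG payment = (others' best without AzureWave) − (others' welfare with AzureWave) = 1556 − 1317 = $239M.

AzureWave pays $239M.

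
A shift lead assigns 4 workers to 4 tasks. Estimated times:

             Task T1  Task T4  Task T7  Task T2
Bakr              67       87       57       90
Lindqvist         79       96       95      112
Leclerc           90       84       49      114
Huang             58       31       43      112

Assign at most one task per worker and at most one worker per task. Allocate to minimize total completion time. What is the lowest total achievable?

Min total: 249 min

Treat this as an assignment problem: match each worker to one task.
Optimal: Bakr→Task T2 (90 min), Lindqvist→Task T1 (79 min), Leclerc→Task T7 (49 min), Huang→Task T4 (31 min) — total 90+79+49+31 = 249 min.
Row-greedy (each worker in turn takes its cheapest remaining task) gives 332 min, worse by 83.
Swapping Leclerc↔Bakr (Leclerc→Task T2 114 min, Bakr→Task T7 57 min) adds 32.
Checked against all permutations: 249 min is optimal.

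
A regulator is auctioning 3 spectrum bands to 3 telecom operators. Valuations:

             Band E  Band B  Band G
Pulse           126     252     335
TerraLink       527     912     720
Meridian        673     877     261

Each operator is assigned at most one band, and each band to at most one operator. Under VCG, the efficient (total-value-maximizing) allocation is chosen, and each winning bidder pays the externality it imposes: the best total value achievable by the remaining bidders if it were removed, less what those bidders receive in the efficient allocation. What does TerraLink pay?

Efficient allocation: Pulse→Band G ($335M), TerraLink→Band B ($912M), Meridian→Band E ($673M); total welfare W = $1920M.
TerraLink receives Band B at value $912M, so the others get W − 912 = $1008M.
Without TerraLink: best allocation of the remaining 2 bidders over all 3 bands is Pulse→Band G ($335M), Meridian→Band B ($877M), total $1212M.
VCG payment = (others' best without TerraLink) − (others' welfare with TerraLink) = 1212 − 1008 = $204M.

TerraLink pays $204M.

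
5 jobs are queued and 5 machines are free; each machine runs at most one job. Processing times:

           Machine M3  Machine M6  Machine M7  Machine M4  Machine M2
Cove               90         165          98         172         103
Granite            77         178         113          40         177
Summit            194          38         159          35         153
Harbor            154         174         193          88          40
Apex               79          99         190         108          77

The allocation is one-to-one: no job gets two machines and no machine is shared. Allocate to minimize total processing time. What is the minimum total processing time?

Optimal: Cove→Machine M7 (98 min), Granite→Machine M4 (40 min), Summit→Machine M6 (38 min), Harbor→Machine M2 (40 min), Apex→Machine M3 (79 min) — total 98+40+38+40+79 = 295 min.
Row-greedy (each job in turn takes its cheapest remaining machine) gives 398 min, worse by 103.
Next-best assignment: Cove→Machine M7, Granite→Machine M3, Summit→Machine M4, Harbor→Machine M2, Apex→Machine M6 = 349 min.
Checked against all permutations: 295 min is optimal.

Min total: 295 min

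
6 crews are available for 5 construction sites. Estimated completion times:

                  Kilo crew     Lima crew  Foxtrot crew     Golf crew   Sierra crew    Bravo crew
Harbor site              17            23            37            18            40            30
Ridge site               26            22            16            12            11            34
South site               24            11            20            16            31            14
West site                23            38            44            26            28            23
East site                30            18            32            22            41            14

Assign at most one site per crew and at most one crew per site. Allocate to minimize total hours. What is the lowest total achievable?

Min total: 77 hours

Optimal: Golf crew→Harbor site (18 hours), Sierra crew→Ridge site (11 hours), Lima crew→South site (11 hours), Kilo crew→West site (23 hours), Bravo crew→East site (14 hours) — total 18+11+11+23+14 = 77 hours.
Column-greedy (each site in turn goes to its cheapest remaining crew) gives 84 hours, worse by 7.
Next-best assignment: Kilo crew→Harbor site, Sierra crew→Ridge site, Lima crew→South site, Golf crew→West site, Bravo crew→East site = 79 hours.
Every other assignment is strictly worse.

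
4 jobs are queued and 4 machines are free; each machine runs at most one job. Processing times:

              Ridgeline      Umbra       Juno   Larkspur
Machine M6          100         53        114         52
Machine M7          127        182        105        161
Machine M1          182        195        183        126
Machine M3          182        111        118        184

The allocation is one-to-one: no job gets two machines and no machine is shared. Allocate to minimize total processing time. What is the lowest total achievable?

Treat this as an assignment problem: match each job to one machine.
Optimal: Ridgeline→Machine M7 (127 min), Umbra→Machine M6 (53 min), Juno→Machine M3 (118 min), Larkspur→Machine M1 (126 min) — total 127+53+118+126 = 424 min.
Min-entry greedy (repeatedly take the single cheapest remaining cell) gives 450 min, worse by 26.
Next-best assignment: Ridgeline→Machine M6, Umbra→Machine M3, Juno→Machine M7, Larkspur→Machine M1 = 442 min.
Swapping Ridgeline↔Juno (Ridgeline→Machine M3 182 min, Juno→Machine M7 105 min) adds 42.
Every other assignment is strictly worse.

Min total: 424 min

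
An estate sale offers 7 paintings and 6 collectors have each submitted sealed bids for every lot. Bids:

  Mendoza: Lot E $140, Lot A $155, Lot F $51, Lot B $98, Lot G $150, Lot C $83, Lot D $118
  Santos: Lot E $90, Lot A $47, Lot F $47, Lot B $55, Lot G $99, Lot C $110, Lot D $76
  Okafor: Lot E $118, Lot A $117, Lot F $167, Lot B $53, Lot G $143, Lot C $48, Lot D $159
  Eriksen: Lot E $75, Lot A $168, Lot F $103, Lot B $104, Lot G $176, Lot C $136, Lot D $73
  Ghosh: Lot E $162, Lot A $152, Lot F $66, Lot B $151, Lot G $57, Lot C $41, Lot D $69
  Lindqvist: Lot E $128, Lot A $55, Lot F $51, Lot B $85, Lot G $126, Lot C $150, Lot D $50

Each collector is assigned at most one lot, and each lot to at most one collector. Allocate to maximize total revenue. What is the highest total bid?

Max total: $889

Optimal: Mendoza→Lot A ($155), Santos→Lot E ($90), Okafor→Lot F ($167), Eriksen→Lot G ($176), Ghosh→Lot B ($151), Lindqvist→Lot C ($150) — total 155+90+167+176+151+150 = $889.
Max-entry greedy (repeatedly take the single best remaining cell) gives $886, worse by 3.
Checked against all permutations: $889 is optimal.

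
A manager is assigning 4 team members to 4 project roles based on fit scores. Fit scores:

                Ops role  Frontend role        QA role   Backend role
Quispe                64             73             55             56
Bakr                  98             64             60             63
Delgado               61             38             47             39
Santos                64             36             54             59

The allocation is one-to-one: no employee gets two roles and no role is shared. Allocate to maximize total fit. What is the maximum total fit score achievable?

Maximum total: 277 pts

Optimal: Quispe→Frontend role (73 pts), Bakr→Ops role (98 pts), Delgado→QA role (47 pts), Santos→Backend role (59 pts) — total 73+98+47+59 = 277 pts.
Column-greedy (each role in turn goes to its best remaining employee) gives 264 pts, worse by 13.
Next-best assignment: Quispe→Frontend role, Bakr→Ops role, Delgado→Backend role, Santos→QA role = 264 pts.
Swapping Santos↔Bakr (Santos→Ops role 64 pts, Bakr→Backend role 63 pts) loses 30.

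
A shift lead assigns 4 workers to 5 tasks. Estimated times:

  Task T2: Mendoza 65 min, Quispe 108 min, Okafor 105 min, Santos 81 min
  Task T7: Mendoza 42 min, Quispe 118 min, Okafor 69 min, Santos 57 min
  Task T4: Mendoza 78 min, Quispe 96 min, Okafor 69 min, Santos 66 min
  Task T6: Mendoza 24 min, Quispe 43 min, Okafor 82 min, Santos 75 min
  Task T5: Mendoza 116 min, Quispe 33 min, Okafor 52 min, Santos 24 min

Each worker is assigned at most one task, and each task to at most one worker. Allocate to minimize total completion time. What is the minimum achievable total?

Min total: 178 min

Optimal: Mendoza→Task T7 (42 min), Quispe→Task T6 (43 min), Okafor→Task T4 (69 min), Santos→Task T5 (24 min) — total 42+43+69+24 = 178 min.
Min-entry greedy (repeatedly take the single cheapest remaining cell) gives 213 min, worse by 35.
No other one-to-one assignment undercuts 178 min.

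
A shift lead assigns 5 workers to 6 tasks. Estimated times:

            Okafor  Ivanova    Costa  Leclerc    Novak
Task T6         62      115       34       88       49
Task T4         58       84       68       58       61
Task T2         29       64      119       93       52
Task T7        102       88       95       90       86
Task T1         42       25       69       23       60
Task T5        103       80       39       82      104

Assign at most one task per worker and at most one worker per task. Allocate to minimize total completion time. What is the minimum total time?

This is a one-to-one assignment (minimum-cost bipartite matching).
Optimal: Okafor→Task T2 (29 min), Ivanova→Task T1 (25 min), Costa→Task T5 (39 min), Leclerc→Task T4 (58 min), Novak→Task T6 (49 min) — total 29+25+39+58+49 = 200 min.
Row-greedy (each worker in turn takes its cheapest remaining task) gives 232 min, worse by 32.
Next-best assignment: Okafor→Task T2, Ivanova→Task T4, Costa→Task T5, Leclerc→Task T1, Novak→Task T6 = 224 min.
Swapping Ivanova↔Leclerc (Ivanova→Task T4 84 min, Leclerc→Task T1 23 min) adds 24.

Min total: 200 min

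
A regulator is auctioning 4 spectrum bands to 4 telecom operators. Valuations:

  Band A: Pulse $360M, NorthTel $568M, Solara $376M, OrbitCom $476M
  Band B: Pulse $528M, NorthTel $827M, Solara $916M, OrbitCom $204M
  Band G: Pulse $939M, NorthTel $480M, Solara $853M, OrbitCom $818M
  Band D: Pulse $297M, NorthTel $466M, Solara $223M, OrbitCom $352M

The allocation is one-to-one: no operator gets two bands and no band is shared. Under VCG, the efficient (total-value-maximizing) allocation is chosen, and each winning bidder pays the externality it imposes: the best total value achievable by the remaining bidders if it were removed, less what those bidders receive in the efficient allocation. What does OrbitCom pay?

OrbitCom pays $102M.

Efficient allocation: Pulse→Band G ($939M), NorthTel→Band D ($466M), Solara→Band B ($916M), OrbitCom→Band A ($476M); total welfare W = $2797M.
OrbitCom receives Band A at value $476M, so the others get W − 476 = $2321M.
Without OrbitCom: best allocation of the remaining 3 bidders over all 4 bands is Pulse→Band G ($939M), NorthTel→Band A ($568M), Solara→Band B ($916M), total $2423M.
VCG payment = (others' best without OrbitCom) − (others' welfare with OrbitCom) = 2423 − 2321 = $102M.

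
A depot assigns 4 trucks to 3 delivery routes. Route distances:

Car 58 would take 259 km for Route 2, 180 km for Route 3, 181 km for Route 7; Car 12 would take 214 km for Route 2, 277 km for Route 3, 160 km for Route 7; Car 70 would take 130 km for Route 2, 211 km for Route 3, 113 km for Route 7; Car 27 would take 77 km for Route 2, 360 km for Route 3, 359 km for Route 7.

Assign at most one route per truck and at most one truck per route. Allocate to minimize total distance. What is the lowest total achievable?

Minimum total: 370 km

Optimal: Car 27→Route 2 (77 km), Car 58→Route 3 (180 km), Car 70→Route 7 (113 km) — total 77+180+113 = 370 km.
Row-greedy (each truck in turn takes its cheapest remaining route) gives 470 km, worse by 100.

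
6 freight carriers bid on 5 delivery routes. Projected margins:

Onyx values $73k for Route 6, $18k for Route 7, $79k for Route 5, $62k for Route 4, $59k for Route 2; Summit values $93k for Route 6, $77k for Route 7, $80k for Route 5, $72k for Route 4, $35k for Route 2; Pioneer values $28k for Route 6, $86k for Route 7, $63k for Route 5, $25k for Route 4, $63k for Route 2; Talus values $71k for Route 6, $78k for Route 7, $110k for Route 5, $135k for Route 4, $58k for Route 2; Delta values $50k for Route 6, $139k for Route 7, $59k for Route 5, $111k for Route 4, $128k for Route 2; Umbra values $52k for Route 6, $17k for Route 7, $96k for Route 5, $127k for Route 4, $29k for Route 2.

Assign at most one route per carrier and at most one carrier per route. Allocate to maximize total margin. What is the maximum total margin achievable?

Optimal: Summit→Route 6 ($93k), Pioneer→Route 7 ($86k), Talus→Route 5 ($110k), Umbra→Route 4 ($127k), Delta→Route 2 ($128k) — total 93+86+110+127+128 = $544k.
Row-greedy (each carrier in turn takes its best remaining route) gives $521k, worse by 23.
Swapping Umbra↔Summit (Umbra→Route 6 $52k, Summit→Route 4 $72k) loses 96.

Maximum total: $544k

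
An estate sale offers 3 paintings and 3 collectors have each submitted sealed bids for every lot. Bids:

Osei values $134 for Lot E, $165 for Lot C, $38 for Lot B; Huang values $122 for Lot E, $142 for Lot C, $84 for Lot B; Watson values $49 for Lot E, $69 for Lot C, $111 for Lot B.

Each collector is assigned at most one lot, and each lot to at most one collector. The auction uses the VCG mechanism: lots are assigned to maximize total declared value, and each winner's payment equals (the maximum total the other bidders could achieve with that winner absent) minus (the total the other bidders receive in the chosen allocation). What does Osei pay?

Osei pays $20.

Efficient allocation: Osei→Lot C ($165), Huang→Lot E ($122), Watson→Lot B ($111); total welfare W = $398.
Osei receives Lot C at value $165, so the others get W − 165 = $233.
Without Osei: best allocation of the remaining 2 bidders over all 3 lots is Huang→Lot C ($142), Watson→Lot B ($111), total $253.
VCG payment = (others' best without Osei) − (others' welfare with Osei) = 253 − 233 = $20.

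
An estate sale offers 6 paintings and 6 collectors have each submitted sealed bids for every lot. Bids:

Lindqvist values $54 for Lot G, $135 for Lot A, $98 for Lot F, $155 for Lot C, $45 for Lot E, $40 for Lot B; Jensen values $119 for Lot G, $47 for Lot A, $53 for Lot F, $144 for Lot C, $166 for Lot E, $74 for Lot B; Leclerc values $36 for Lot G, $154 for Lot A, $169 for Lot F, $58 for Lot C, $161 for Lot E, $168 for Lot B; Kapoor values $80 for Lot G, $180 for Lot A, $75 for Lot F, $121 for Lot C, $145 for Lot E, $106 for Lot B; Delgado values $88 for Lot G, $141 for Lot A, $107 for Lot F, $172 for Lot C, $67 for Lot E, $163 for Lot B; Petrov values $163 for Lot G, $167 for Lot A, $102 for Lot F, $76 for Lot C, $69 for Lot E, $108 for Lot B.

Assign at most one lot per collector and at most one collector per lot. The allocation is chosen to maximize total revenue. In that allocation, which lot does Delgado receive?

Delgado receives Lot B.

Optimal: Lindqvist→Lot C ($155), Jensen→Lot E ($166), Leclerc→Lot F ($169), Kapoor→Lot A ($180), Delgado→Lot B ($163), Petrov→Lot G ($163) — total 155+166+169+180+163+163 = $996.
Max-entry greedy (repeatedly take the single best remaining cell) gives $890, worse by 106.
Next-best assignment: Lindqvist→Lot F, Jensen→Lot E, Leclerc→Lot B, Kapoor→Lot A, Delgado→Lot C, Petrov→Lot G = $947.
Delgado's own top lot is Lot C ($172), but forcing Delgado→Lot C and reassigning the rest optimally gives only $947 — worse by 49.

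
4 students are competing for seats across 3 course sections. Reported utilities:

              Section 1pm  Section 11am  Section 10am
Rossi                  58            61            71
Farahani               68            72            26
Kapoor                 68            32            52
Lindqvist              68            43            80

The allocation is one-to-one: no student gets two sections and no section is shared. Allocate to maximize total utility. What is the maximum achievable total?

Optimal: Kapoor→Section 1pm (68 points), Farahani→Section 11am (72 points), Lindqvist→Section 10am (80 points) — total 68+72+80 = 220 points.
Column-greedy (each section in turn goes to its best remaining student) gives 209 points, worse by 11.
No other one-to-one assignment exceeds 220 points.

Max total: 220 points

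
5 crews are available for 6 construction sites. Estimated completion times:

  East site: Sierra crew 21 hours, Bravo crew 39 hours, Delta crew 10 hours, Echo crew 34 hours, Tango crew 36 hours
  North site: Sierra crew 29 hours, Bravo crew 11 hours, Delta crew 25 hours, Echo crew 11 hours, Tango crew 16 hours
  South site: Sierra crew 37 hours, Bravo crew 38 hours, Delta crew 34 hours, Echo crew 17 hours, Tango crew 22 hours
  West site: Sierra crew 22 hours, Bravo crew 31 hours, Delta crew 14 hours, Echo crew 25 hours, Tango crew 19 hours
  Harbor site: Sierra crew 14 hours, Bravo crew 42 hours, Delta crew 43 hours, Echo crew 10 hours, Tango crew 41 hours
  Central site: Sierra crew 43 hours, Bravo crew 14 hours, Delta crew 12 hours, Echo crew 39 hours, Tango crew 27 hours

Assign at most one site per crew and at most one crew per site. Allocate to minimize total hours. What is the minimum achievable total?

Min total: 68 hours

Treat this as an assignment problem: match each crew to one site.
Optimal: Sierra crew→Harbor site (14 hours), Bravo crew→Central site (14 hours), Delta crew→East site (10 hours), Echo crew→North site (11 hours), Tango crew→West site (19 hours) — total 14+14+10+11+19 = 68 hours.
Min-entry greedy (repeatedly take the single cheapest remaining cell) gives 87 hours, worse by 19.
Every other assignment is strictly worse.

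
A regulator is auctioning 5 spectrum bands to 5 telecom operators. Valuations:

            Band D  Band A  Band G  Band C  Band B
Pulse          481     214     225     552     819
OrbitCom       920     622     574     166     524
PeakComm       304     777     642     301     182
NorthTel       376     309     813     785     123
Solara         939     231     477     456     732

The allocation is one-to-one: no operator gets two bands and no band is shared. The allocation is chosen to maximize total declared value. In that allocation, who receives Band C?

Treat this as an assignment problem: match each operator to one band.
Optimal: Pulse→Band B ($819M), OrbitCom→Band G ($574M), PeakComm→Band A ($777M), NorthTel→Band C ($785M), Solara→Band D ($939M) — total 819+574+777+785+939 = $3894M.
Row-greedy (each operator in turn takes its best remaining band) gives $3785M, worse by 109.
Swapping Solara↔PeakComm (Solara→Band A $231M, PeakComm→Band D $304M) loses 1181.
Checked against all permutations: $3894M is optimal.
NorthTel's own top band is Band G ($813M), but forcing NorthTel→Band G and reassigning the rest optimally gives only $3794M — worse by 100.

NorthTel receives Band C.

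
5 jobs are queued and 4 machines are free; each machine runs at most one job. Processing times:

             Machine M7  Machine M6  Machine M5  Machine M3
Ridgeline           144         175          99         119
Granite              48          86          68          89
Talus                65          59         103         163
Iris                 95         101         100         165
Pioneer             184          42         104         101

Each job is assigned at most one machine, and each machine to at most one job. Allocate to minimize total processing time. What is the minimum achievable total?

Treat this as an assignment problem: match each job to one machine.
Optimal: Talus→Machine M7 (65 min), Pioneer→Machine M6 (42 min), Granite→Machine M5 (68 min), Ridgeline→Machine M3 (119 min) — total 65+42+68+119 = 294 min.
Column-greedy (each machine in turn goes to its cheapest remaining job) gives 352 min, worse by 58.
Checked against all permutations: 294 min is optimal.

Minimum total: 294 min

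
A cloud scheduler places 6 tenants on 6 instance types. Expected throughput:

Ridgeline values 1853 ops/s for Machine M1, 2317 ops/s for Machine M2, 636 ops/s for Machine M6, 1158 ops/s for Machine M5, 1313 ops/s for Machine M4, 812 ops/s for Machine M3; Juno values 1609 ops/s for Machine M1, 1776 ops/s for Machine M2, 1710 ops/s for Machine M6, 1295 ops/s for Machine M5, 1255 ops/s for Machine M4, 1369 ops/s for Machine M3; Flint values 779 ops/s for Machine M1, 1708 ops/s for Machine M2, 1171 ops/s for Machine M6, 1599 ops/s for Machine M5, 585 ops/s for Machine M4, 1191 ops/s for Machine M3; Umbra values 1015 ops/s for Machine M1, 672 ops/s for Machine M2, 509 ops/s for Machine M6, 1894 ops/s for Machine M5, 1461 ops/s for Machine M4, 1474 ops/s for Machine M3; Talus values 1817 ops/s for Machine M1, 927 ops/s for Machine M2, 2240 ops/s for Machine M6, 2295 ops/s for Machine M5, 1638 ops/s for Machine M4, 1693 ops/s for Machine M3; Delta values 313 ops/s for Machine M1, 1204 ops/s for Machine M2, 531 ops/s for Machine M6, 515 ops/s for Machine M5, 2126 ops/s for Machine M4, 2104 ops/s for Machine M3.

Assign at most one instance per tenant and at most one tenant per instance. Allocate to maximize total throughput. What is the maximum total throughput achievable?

Maximum total: 11377 ops/s

This is the linear assignment problem.
Optimal: Ridgeline→Machine M2 (2317 ops/s), Juno→Machine M1 (1609 ops/s), Flint→Machine M3 (1191 ops/s), Umbra→Machine M5 (1894 ops/s), Talus→Machine M6 (2240 ops/s), Delta→Machine M4 (2126 ops/s) — total 2317+1609+1191+1894+2240+2126 = 11377 ops/s.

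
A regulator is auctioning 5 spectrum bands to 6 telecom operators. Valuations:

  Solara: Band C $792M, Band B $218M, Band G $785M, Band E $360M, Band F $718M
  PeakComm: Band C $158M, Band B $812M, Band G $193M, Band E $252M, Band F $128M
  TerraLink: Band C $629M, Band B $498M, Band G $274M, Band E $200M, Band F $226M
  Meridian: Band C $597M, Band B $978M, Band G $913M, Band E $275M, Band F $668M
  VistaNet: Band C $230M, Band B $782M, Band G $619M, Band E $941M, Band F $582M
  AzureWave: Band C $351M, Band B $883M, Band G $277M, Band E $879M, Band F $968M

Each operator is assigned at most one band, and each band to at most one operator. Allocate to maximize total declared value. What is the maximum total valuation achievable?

Optimal: Solara→Band C ($792M), PeakComm→Band B ($812M), Meridian→Band G ($913M), VistaNet→Band E ($941M), AzureWave→Band F ($968M) — total 792+812+913+941+968 = $4426M.
Column-greedy (each band in turn goes to its best remaining operator) gives $3494M, worse by 932.

Maximum total: $4426M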